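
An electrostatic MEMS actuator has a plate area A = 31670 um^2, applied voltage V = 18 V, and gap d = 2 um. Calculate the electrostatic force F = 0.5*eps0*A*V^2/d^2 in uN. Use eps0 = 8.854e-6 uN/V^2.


Step 1: Identify parameters.
eps0 = 8.854e-6 uN/V^2, A = 31670 um^2, V = 18 V, d = 2 um
Step 2: Compute V^2 = 18^2 = 324
Step 3: Compute d^2 = 2^2 = 4
Step 4: F = 0.5 * 8.854e-6 * 31670 * 324 / 4
F = 11.356 uN


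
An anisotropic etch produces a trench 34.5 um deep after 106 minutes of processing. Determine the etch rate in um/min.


Step 1: Etch rate = depth / time
Step 2: rate = 34.5 / 106
rate = 0.325 um/min


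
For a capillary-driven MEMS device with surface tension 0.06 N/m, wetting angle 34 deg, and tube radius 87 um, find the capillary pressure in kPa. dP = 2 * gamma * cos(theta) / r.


Step 1: cos(34 deg) = 0.829
Step 2: Convert r to m: r = 87e-6 m
Step 3: dP = 2 * 0.06 * 0.829 / 87e-6 = 1143.4 Pa
Step 4: Convert Pa to kPa (divide by 1000).
dP = 1.14 kPa


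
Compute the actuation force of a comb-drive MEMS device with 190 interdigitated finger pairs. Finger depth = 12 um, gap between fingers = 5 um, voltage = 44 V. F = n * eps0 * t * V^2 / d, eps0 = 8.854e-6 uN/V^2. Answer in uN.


Step 1: Parameters: n=190, eps0=8.854e-6 uN/V^2, t=12 um, V=44 V, d=5 um
Step 2: V^2 = 1936
Step 3: F = 190 * 8.854e-6 * 12 * 1936 / 5
F = 7.816 uN


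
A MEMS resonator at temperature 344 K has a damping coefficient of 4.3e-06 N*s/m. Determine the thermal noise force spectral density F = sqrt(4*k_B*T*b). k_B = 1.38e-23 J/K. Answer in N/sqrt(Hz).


Step 1: Compute 4 * k_B * T * b
= 4 * 1.38e-23 * 344 * 4.3e-06
= 8.1652e-26 N^2/Hz
Step 2: F_noise = sqrt(8.1652e-26)
F_noise = 2.86e-13 N/sqrt(Hz)


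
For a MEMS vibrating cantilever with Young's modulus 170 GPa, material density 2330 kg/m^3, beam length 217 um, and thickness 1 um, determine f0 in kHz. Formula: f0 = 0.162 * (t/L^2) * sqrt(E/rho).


Step 1: Convert units to SI.
t_SI = 1e-6 m, L_SI = 217e-6 m
Step 2: Calculate sqrt(E/rho).
sqrt(170e9 / 2330) = 8541.74 m/s
Step 3: Compute f0.
f0 = 0.162 * 1e-6 / (217e-6)^2 * 8541.74 = 29386.1 Hz = 29.39 kHz


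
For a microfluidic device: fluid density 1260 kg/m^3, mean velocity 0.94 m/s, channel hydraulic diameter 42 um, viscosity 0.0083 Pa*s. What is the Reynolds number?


Step 1: Convert Dh to meters: Dh = 42e-6 m
Step 2: Re = rho * v * Dh / mu
Re = 1260 * 0.94 * 42e-6 / 0.0083
Re = 5.993


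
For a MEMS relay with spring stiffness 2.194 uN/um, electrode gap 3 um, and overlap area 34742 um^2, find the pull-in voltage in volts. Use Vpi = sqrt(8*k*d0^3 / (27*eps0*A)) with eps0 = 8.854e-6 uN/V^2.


Step 1: Compute numerator: 8 * k * d0^3 = 8 * 2.194 * 3^3 = 473.904
Step 2: Compute denominator: 27 * eps0 * A = 27 * 8.854e-6 * 34742 = 8.305353
Step 3: Vpi = sqrt(473.904 / 8.305353)
Vpi = 7.55 V


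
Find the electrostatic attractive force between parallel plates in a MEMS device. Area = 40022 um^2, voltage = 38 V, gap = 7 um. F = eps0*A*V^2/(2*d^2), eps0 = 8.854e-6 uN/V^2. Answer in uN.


Step 1: Identify parameters.
eps0 = 8.854e-6 uN/V^2, A = 40022 um^2, V = 38 V, d = 7 um
Step 2: Compute V^2 = 38^2 = 1444
Step 3: Compute d^2 = 7^2 = 49
Step 4: F = 0.5 * 8.854e-6 * 40022 * 1444 / 49
F = 5.221 uN


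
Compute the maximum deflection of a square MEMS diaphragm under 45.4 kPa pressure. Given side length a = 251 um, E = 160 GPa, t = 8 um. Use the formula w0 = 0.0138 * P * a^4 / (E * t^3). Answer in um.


Step 1: Convert pressure to compatible units (E is in GPa, so P in GPa).
P = 45.4 kPa = 45.4e-6 GPa
Step 2: Compute numerator: 0.0138 * P * a^4.
a^4 = 251^4 = 3969126001
numerator = 0.0138 * 45.4e-6 * 3969126001 = 2.4867e+03
Step 3: Compute denominator: E * t^3 = 160 * 8^3 = 81920
Step 4: w0 = numerator / denominator = 2.4867e+03 / 81920 = 0.0304 um


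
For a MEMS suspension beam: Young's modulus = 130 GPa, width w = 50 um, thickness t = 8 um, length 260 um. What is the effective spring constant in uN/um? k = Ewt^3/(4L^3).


Step 1: Convert E to consistent units (1 GPa = 1000 uN/um^2).
E = 130 GPa = 130000 uN/um^2
Step 2: Compute t^3 = 8^3 = 512
Step 3: Compute L^3 = 260^3 = 17576000
Step 4: k = 130000 * 50 * 512 / (4 * 17576000)
k = 47.3373 uN/um


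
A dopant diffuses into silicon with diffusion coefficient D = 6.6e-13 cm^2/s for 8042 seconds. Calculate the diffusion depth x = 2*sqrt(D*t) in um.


Step 1: Compute D*t = 6.6e-13 * 8042 = 5.30772e-09 cm^2
Step 2: sqrt(D*t) = 7.28541e-05 cm
Step 3: x = 2 * 7.28541e-05 cm = 1.457082e-04 cm
Step 4: Convert to um (1 cm = 1e4 um): x = 1.457 um


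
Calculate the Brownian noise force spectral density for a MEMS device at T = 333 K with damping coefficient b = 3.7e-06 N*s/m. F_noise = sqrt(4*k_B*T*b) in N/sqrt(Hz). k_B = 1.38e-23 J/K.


Step 1: Compute 4 * k_B * T * b
= 4 * 1.38e-23 * 333 * 3.7e-06
= 6.8012e-26 N^2/Hz
Step 2: F_noise = sqrt(6.8012e-26)
F_noise = 2.61e-13 N/sqrt(Hz)


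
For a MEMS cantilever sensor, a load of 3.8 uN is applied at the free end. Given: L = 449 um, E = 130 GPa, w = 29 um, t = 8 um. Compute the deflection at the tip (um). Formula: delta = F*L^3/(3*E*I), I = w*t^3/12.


Step 1: Calculate the second moment of area.
I = w * t^3 / 12 = 29 * 8^3 / 12 = 1237.3333 um^4
Step 2: Convert E to consistent units (1 GPa = 1000 uN/um^2).
E = 130 GPa = 130000 uN/um^2
Step 3: Calculate tip deflection.
delta = F * L^3 / (3 * E * I)
delta = 3.8 * 449^3 / (3 * 130000 * 1237.3333)
delta = 0.7128 um


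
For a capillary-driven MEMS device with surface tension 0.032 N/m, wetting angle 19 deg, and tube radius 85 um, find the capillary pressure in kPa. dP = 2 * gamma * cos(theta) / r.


Step 1: cos(19 deg) = 0.9455
Step 2: Convert r to m: r = 85e-6 m
Step 3: dP = 2 * 0.032 * 0.9455 / 85e-6 = 711.9 Pa
Step 4: Convert Pa to kPa (divide by 1000).
dP = 0.71 kPa


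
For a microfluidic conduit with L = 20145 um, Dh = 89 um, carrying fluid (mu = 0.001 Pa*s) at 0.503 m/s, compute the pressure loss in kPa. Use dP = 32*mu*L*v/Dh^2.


Step 1: Convert to SI: L = 20145e-6 m, Dh = 89e-6 m
Step 2: dP = 32 * 0.001 * 20145e-6 * 0.503 / (89e-6)^2
Step 3: dP = 40935.98 Pa
Step 4: Convert to kPa: dP = 40.94 kPa


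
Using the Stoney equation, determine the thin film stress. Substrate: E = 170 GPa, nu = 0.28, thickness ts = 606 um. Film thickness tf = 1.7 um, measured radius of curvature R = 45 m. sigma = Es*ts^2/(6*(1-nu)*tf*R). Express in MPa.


Step 1: Compute numerator: Es * ts^2 = 170 * 606^2 = 62430120 (GPa*um^2)
Step 2: Compute denominator (R in um): 6*(1-nu)*tf*R = 6*0.72*1.7*45e6 = 330480000.0 (um^2)
Step 3: sigma (GPa) = 62430120 / 330480000.0 = 1.88907e-01 GPa
Step 4: Convert to MPa (x1000): sigma = 188.9 MPa


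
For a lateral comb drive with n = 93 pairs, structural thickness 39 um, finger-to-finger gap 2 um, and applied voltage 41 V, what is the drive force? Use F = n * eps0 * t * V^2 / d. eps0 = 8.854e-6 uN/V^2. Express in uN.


Step 1: Parameters: n=93, eps0=8.854e-6 uN/V^2, t=39 um, V=41 V, d=2 um
Step 2: V^2 = 1681
Step 3: F = 93 * 8.854e-6 * 39 * 1681 / 2
F = 26.991 uN


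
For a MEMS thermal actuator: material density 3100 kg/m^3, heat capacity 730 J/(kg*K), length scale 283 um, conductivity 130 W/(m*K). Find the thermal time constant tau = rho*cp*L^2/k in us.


Step 1: Convert L to m: L = 283e-6 m
Step 2: L^2 = (283e-6)^2 = 8.0089e-08 m^2
Step 3: tau = 3100 * 730 * 8.0089e-08 / 130 = 1.39416467e-03 s
Step 4: Convert to microseconds (multiply by 1e6).
tau = 1394.165 us


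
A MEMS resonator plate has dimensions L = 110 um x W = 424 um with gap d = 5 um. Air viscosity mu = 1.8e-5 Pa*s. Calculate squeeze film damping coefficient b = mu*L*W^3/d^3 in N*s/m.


Step 1: Convert to SI.
L = 110e-6 m, W = 424e-6 m, d = 5e-6 m
Step 2: W^3 = (424e-6)^3 = 7.62e-11 m^3
Step 3: d^3 = (5e-6)^3 = 1.25e-16 m^3
Step 4: b = 1.8e-5 * 110e-6 * 7.62e-11 / 1.25e-16
b = 1.21e-03 N*s/m


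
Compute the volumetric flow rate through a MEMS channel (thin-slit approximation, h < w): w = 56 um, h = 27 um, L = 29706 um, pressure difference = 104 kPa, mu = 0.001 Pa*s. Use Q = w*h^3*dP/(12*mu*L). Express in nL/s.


Step 1: Convert all dimensions to SI (meters).
w = 56e-6 m, h = 27e-6 m, L = 29706e-6 m, dP = 104e3 Pa
Step 2: Q = w * h^3 * dP / (12 * mu * L)
Q = 56e-6 * (27e-6)^3 * 104e3 / (12 * 0.001 * 29706e-6) = 3.2157867e-10 m^3/s
Step 3: Convert Q from m^3/s to nL/s (1 m^3 = 1e12 nL, so multiply by 1e12).
Q = 321.579 nL/s


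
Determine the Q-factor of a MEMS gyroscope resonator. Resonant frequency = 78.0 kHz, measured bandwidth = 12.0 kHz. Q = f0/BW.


Step 1: Q = f0 / bandwidth
Step 2: Q = 78.0 / 12.0
Q = 6.5


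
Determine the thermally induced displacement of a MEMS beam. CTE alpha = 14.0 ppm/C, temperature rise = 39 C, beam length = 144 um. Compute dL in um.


Step 1: Convert CTE: alpha = 14.0 ppm/C = 14.0e-6 /C
Step 2: dL = 14.0e-6 * 39 * 144
dL = 0.0786 um


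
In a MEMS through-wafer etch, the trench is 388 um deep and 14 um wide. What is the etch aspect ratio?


Step 1: AR = depth / width
Step 2: AR = 388 / 14
AR = 27.7


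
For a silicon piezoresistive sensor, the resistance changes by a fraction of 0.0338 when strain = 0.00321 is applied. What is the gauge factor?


Step 1: Identify values.
dR/R = 0.0338, strain = 0.00321
Step 2: GF = (dR/R) / strain = 0.0338 / 0.00321
GF = 10.5


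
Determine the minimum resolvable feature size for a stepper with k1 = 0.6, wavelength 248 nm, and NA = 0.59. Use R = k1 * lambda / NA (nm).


Step 1: Identify values: k1 = 0.6, lambda = 248 nm, NA = 0.59
Step 2: R = k1 * lambda / NA
R = 0.6 * 248 / 0.59
R = 252.2 nm


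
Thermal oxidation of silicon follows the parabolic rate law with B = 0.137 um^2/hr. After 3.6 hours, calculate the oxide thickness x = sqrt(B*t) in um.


Step 1: Compute B*t = 0.137 * 3.6 = 0.4932
Step 2: x = sqrt(0.4932)
x = 0.702 um


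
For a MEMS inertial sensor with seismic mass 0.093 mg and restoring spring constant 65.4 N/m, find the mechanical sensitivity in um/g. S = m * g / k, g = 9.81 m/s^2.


Step 1: Convert mass: m = 0.093 mg = 9.30e-08 kg
Step 2: S = m * g / k = 9.30e-08 * 9.81 / 65.4
Step 3: S = 1.39e-08 m/g
Step 4: Convert to um/g: S = 0.014 um/g


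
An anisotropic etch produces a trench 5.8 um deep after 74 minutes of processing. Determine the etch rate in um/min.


Step 1: Etch rate = depth / time
Step 2: rate = 5.8 / 74
rate = 0.078 um/min


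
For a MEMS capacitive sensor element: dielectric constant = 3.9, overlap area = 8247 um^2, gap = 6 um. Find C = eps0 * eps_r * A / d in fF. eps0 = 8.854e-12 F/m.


Step 1: Convert area to m^2: A = 8247e-12 m^2
Step 2: Convert gap to m: d = 6e-6 m
Step 3: C = eps0 * eps_r * A / d
C = 8.854e-12 * 3.9 * 8247e-12 / 6e-6
Step 4: Convert to fF (multiply by 1e15).
C = 47.46 fF


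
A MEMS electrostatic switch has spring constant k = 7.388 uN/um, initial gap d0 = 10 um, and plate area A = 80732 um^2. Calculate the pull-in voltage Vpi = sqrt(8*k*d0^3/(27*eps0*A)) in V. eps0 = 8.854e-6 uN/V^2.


Step 1: Compute numerator: 8 * k * d0^3 = 8 * 7.388 * 10^3 = 59104.0
Step 2: Compute denominator: 27 * eps0 * A = 27 * 8.854e-6 * 80732 = 19.29963
Step 3: Vpi = sqrt(59104.0 / 19.29963)
Vpi = 55.34 V


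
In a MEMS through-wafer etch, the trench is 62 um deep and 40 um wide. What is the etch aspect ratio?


Step 1: AR = depth / width
Step 2: AR = 62 / 40
AR = 1.6


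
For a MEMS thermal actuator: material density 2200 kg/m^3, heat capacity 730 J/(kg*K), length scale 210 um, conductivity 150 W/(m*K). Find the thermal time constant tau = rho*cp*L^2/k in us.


Step 1: Convert L to m: L = 210e-6 m
Step 2: L^2 = (210e-6)^2 = 4.41e-08 m^2
Step 3: tau = 2200 * 730 * 4.41e-08 / 150 = 4.72164e-04 s
Step 4: Convert to microseconds (multiply by 1e6).
tau = 472.164 us


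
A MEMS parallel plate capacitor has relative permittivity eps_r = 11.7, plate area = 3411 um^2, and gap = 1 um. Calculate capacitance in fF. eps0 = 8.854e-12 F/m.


Step 1: Convert area to m^2: A = 3411e-12 m^2
Step 2: Convert gap to m: d = 1e-6 m
Step 3: C = eps0 * eps_r * A / d
C = 8.854e-12 * 11.7 * 3411e-12 / 1e-6
Step 4: Convert to fF (multiply by 1e15).
C = 353.35 fF


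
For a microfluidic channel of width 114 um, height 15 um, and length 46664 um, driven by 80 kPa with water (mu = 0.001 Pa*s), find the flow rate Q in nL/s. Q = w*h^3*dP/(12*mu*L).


Step 1: Convert all dimensions to SI (meters).
w = 114e-6 m, h = 15e-6 m, L = 46664e-6 m, dP = 80e3 Pa
Step 2: Q = w * h^3 * dP / (12 * mu * L)
Q = 114e-6 * (15e-6)^3 * 80e3 / (12 * 0.001 * 46664e-6) = 5.496743e-11 m^3/s
Step 3: Convert Q from m^3/s to nL/s (1 m^3 = 1e12 nL, so multiply by 1e12).
Q = 54.967 nL/s


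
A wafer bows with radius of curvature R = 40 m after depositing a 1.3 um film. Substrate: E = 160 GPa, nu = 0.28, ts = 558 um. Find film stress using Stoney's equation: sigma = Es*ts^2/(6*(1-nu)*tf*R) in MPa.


Step 1: Compute numerator: Es * ts^2 = 160 * 558^2 = 49818240 (GPa*um^2)
Step 2: Compute denominator (R in um): 6*(1-nu)*tf*R = 6*0.72*1.3*40e6 = 224640000.0 (um^2)
Step 3: sigma (GPa) = 49818240 / 224640000.0 = 2.21769e-01 GPa
Step 4: Convert to MPa (x1000): sigma = 221.8 MPa


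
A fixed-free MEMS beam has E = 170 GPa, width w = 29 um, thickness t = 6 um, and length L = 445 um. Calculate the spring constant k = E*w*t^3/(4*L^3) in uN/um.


Step 1: Convert E to consistent units (1 GPa = 1000 uN/um^2).
E = 170 GPa = 170000 uN/um^2
Step 2: Compute t^3 = 6^3 = 216
Step 3: Compute L^3 = 445^3 = 88121125
Step 4: k = 170000 * 29 * 216 / (4 * 88121125)
k = 3.0211 uN/um


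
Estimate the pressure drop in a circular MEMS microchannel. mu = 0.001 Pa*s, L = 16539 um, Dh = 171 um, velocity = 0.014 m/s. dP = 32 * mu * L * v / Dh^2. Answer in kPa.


Step 1: Convert to SI: L = 16539e-6 m, Dh = 171e-6 m
Step 2: dP = 32 * 0.001 * 16539e-6 * 0.014 / (171e-6)^2
Step 3: dP = 253.39 Pa
Step 4: Convert to kPa: dP = 0.25 kPa


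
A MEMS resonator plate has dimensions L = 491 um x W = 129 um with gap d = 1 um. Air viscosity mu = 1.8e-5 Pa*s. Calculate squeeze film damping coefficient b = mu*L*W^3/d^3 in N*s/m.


Step 1: Convert to SI.
L = 491e-6 m, W = 129e-6 m, d = 1e-6 m
Step 2: W^3 = (129e-6)^3 = 2.15e-12 m^3
Step 3: d^3 = (1e-6)^3 = 1.00e-18 m^3
Step 4: b = 1.8e-5 * 491e-6 * 2.15e-12 / 1.00e-18
b = 1.90e-02 N*s/m


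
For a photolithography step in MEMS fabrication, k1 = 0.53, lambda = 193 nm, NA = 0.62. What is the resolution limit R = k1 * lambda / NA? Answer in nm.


Step 1: Identify values: k1 = 0.53, lambda = 193 nm, NA = 0.62
Step 2: R = k1 * lambda / NA
R = 0.53 * 193 / 0.62
R = 165.0 nm


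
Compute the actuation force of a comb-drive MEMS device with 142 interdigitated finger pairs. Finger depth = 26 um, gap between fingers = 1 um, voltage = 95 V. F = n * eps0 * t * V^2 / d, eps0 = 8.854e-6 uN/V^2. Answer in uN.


Step 1: Parameters: n=142, eps0=8.854e-6 uN/V^2, t=26 um, V=95 V, d=1 um
Step 2: V^2 = 9025
Step 3: F = 142 * 8.854e-6 * 26 * 9025 / 1
F = 295.018 uN


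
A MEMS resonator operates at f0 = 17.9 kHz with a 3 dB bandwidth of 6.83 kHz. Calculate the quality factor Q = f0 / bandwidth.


Step 1: Q = f0 / bandwidth
Step 2: Q = 17.9 / 6.83
Q = 2.6


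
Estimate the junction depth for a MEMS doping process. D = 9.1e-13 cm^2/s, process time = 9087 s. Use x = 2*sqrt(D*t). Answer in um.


Step 1: Compute D*t = 9.1e-13 * 9087 = 8.26917e-09 cm^2
Step 2: sqrt(D*t) = 9.0935e-05 cm
Step 3: x = 2 * 9.0935e-05 cm = 1.8187e-04 cm
Step 4: Convert to um (1 cm = 1e4 um): x = 1.819 um


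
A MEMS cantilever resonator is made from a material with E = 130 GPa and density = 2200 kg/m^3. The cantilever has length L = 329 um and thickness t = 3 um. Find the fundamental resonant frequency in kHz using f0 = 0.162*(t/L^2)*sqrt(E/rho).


Step 1: Convert units to SI.
t_SI = 3e-6 m, L_SI = 329e-6 m
Step 2: Calculate sqrt(E/rho).
sqrt(130e9 / 2200) = 7687.06 m/s
Step 3: Compute f0.
f0 = 0.162 * 3e-6 / (329e-6)^2 * 7687.06 = 34514.8 Hz = 34.51 kHz


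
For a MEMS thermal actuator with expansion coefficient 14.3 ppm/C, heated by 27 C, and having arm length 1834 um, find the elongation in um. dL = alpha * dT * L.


Step 1: Convert CTE: alpha = 14.3 ppm/C = 14.3e-6 /C
Step 2: dL = 14.3e-6 * 27 * 1834
dL = 0.7081 um


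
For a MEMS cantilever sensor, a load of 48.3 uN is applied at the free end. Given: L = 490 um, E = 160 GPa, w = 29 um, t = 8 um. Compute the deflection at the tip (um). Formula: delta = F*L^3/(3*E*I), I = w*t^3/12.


Step 1: Calculate the second moment of area.
I = w * t^3 / 12 = 29 * 8^3 / 12 = 1237.3333 um^4
Step 2: Convert E to consistent units (1 GPa = 1000 uN/um^2).
E = 160 GPa = 160000 uN/um^2
Step 3: Calculate tip deflection.
delta = F * L^3 / (3 * E * I)
delta = 48.3 * 490^3 / (3 * 160000 * 1237.3333)
delta = 9.5677 um


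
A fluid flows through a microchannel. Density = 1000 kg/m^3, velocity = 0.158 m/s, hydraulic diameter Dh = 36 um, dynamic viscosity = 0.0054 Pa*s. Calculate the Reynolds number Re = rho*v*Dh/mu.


Step 1: Convert Dh to meters: Dh = 36e-6 m
Step 2: Re = rho * v * Dh / mu
Re = 1000 * 0.158 * 36e-6 / 0.0054
Re = 1.053


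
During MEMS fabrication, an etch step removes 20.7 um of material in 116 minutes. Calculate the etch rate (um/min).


Step 1: Etch rate = depth / time
Step 2: rate = 20.7 / 116
rate = 0.178 um/min


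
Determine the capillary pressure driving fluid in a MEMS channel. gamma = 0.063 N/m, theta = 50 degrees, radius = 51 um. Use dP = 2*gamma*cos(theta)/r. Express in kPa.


Step 1: cos(50 deg) = 0.6428
Step 2: Convert r to m: r = 51e-6 m
Step 3: dP = 2 * 0.063 * 0.6428 / 51e-6 = 1588.1 Pa
Step 4: Convert Pa to kPa (divide by 1000).
dP = 1.59 kPa


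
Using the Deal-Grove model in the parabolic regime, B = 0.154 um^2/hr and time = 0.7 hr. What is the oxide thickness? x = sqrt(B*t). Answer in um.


Step 1: Compute B*t = 0.154 * 0.7 = 0.1078
Step 2: x = sqrt(0.1078)
x = 0.328 um


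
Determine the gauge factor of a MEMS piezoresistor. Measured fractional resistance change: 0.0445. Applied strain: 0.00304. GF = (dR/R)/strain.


Step 1: Identify values.
dR/R = 0.0445, strain = 0.00304
Step 2: GF = (dR/R) / strain = 0.0445 / 0.00304
GF = 14.6


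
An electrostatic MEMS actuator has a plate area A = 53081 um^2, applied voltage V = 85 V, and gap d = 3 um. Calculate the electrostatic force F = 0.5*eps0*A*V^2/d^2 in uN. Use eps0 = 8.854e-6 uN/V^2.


Step 1: Identify parameters.
eps0 = 8.854e-6 uN/V^2, A = 53081 um^2, V = 85 V, d = 3 um
Step 2: Compute V^2 = 85^2 = 7225
Step 3: Compute d^2 = 3^2 = 9
Step 4: F = 0.5 * 8.854e-6 * 53081 * 7225 / 9
F = 188.644 uN


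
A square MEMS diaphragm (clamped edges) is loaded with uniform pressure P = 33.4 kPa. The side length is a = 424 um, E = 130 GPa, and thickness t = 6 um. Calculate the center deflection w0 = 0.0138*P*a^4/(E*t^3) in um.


Step 1: Convert pressure to compatible units (E is in GPa, so P in GPa).
P = 33.4 kPa = 33.4e-6 GPa
Step 2: Compute numerator: 0.0138 * P * a^4.
a^4 = 424^4 = 32319410176
numerator = 0.0138 * 33.4e-6 * 32319410176 = 1.48967e+04
Step 3: Compute denominator: E * t^3 = 130 * 6^3 = 28080
Step 4: w0 = numerator / denominator = 1.48967e+04 / 28080 = 0.5305 um


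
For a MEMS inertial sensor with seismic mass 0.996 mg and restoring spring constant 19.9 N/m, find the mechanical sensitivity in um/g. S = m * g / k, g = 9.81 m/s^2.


Step 1: Convert mass: m = 0.996 mg = 9.96e-07 kg
Step 2: S = m * g / k = 9.96e-07 * 9.81 / 19.9
Step 3: S = 4.91e-07 m/g
Step 4: Convert to um/g: S = 0.491 um/g


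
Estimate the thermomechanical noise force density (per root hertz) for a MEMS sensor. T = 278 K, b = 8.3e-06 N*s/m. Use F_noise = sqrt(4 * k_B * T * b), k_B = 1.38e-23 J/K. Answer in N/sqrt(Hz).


Step 1: Compute 4 * k_B * T * b
= 4 * 1.38e-23 * 278 * 8.3e-06
= 1.2737e-25 N^2/Hz
Step 2: F_noise = sqrt(1.2737e-25)
F_noise = 3.57e-13 N/sqrt(Hz)


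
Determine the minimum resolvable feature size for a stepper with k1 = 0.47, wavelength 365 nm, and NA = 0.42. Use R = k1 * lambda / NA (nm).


Step 1: Identify values: k1 = 0.47, lambda = 365 nm, NA = 0.42
Step 2: R = k1 * lambda / NA
R = 0.47 * 365 / 0.42
R = 408.5 nm


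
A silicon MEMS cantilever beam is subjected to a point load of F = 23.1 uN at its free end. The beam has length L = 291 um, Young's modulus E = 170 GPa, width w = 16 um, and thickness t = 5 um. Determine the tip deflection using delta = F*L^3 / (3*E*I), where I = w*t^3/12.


Step 1: Calculate the second moment of area.
I = w * t^3 / 12 = 16 * 5^3 / 12 = 166.6667 um^4
Step 2: Convert E to consistent units (1 GPa = 1000 uN/um^2).
E = 170 GPa = 170000 uN/um^2
Step 3: Calculate tip deflection.
delta = F * L^3 / (3 * E * I)
delta = 23.1 * 291^3 / (3 * 170000 * 166.6667)
delta = 6.6969 um


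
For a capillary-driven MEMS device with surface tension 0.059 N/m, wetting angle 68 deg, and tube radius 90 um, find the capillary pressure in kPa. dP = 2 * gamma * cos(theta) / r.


Step 1: cos(68 deg) = 0.3746
Step 2: Convert r to m: r = 90e-6 m
Step 3: dP = 2 * 0.059 * 0.3746 / 90e-6 = 491.1 Pa
Step 4: Convert Pa to kPa (divide by 1000).
dP = 0.49 kPa


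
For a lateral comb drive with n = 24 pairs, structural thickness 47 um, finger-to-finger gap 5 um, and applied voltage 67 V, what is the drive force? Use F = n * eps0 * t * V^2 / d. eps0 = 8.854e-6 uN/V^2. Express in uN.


Step 1: Parameters: n=24, eps0=8.854e-6 uN/V^2, t=47 um, V=67 V, d=5 um
Step 2: V^2 = 4489
Step 3: F = 24 * 8.854e-6 * 47 * 4489 / 5
F = 8.967 uN


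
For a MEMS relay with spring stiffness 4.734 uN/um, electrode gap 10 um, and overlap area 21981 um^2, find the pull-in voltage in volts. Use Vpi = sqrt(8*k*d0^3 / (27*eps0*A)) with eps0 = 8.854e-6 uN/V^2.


Step 1: Compute numerator: 8 * k * d0^3 = 8 * 4.734 * 10^3 = 37872.0
Step 2: Compute denominator: 27 * eps0 * A = 27 * 8.854e-6 * 21981 = 5.254734
Step 3: Vpi = sqrt(37872.0 / 5.254734)
Vpi = 84.9 V


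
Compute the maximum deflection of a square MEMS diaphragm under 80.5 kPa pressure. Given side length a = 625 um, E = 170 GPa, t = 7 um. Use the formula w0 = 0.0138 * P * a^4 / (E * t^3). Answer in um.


Step 1: Convert pressure to compatible units (E is in GPa, so P in GPa).
P = 80.5 kPa = 80.5e-6 GPa
Step 2: Compute numerator: 0.0138 * P * a^4.
a^4 = 625^4 = 152587890625
numerator = 0.0138 * 80.5e-6 * 152587890625 = 1.6951e+05
Step 3: Compute denominator: E * t^3 = 170 * 7^3 = 58310
Step 4: w0 = numerator / denominator = 1.6951e+05 / 58310 = 2.907 um


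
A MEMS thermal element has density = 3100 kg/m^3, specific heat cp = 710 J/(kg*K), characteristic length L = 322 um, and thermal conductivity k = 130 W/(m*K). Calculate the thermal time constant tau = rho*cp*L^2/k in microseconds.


Step 1: Convert L to m: L = 322e-6 m
Step 2: L^2 = (322e-6)^2 = 1.03684e-07 m^2
Step 3: tau = 3100 * 710 * 1.03684e-07 / 130 = 1.7554499e-03 s
Step 4: Convert to microseconds (multiply by 1e6).
tau = 1755.45 us


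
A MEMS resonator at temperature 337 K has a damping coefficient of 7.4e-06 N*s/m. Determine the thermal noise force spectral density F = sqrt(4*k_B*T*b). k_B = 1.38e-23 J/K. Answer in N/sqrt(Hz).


Step 1: Compute 4 * k_B * T * b
= 4 * 1.38e-23 * 337 * 7.4e-06
= 1.3766e-25 N^2/Hz
Step 2: F_noise = sqrt(1.3766e-25)
F_noise = 3.71e-13 N/sqrt(Hz)


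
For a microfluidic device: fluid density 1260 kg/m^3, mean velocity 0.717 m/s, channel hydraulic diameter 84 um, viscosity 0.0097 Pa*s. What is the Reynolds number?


Step 1: Convert Dh to meters: Dh = 84e-6 m
Step 2: Re = rho * v * Dh / mu
Re = 1260 * 0.717 * 84e-6 / 0.0097
Re = 7.823


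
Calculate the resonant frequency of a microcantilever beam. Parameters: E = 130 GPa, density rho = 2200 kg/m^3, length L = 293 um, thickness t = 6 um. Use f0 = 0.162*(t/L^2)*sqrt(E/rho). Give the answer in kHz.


Step 1: Convert units to SI.
t_SI = 6e-6 m, L_SI = 293e-6 m
Step 2: Calculate sqrt(E/rho).
sqrt(130e9 / 2200) = 7687.06 m/s
Step 3: Compute f0.
f0 = 0.162 * 6e-6 / (293e-6)^2 * 7687.06 = 87034.5 Hz = 87.03 kHz


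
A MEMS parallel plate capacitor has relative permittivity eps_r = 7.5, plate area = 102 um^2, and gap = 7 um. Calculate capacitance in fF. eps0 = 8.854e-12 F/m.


Step 1: Convert area to m^2: A = 102e-12 m^2
Step 2: Convert gap to m: d = 7e-6 m
Step 3: C = eps0 * eps_r * A / d
C = 8.854e-12 * 7.5 * 102e-12 / 7e-6
Step 4: Convert to fF (multiply by 1e15).
C = 0.97 fF


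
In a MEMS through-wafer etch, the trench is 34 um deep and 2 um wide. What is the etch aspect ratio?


Step 1: AR = depth / width
Step 2: AR = 34 / 2
AR = 17.0


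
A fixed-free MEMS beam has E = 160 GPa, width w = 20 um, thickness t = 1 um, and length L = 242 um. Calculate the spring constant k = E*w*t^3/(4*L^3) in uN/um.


Step 1: Convert E to consistent units (1 GPa = 1000 uN/um^2).
E = 160 GPa = 160000 uN/um^2
Step 2: Compute t^3 = 1^3 = 1
Step 3: Compute L^3 = 242^3 = 14172488
Step 4: k = 160000 * 20 * 1 / (4 * 14172488)
k = 0.0564 uN/um


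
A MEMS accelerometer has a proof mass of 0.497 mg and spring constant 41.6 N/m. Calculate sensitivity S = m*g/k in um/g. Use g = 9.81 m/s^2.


Step 1: Convert mass: m = 0.497 mg = 4.97e-07 kg
Step 2: S = m * g / k = 4.97e-07 * 9.81 / 41.6
Step 3: S = 1.17e-07 m/g
Step 4: Convert to um/g: S = 0.117 um/g


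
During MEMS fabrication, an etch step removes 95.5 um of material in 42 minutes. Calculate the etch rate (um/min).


Step 1: Etch rate = depth / time
Step 2: rate = 95.5 / 42
rate = 2.274 um/min


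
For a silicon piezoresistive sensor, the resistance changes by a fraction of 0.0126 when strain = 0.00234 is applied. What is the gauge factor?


Step 1: Identify values.
dR/R = 0.0126, strain = 0.00234
Step 2: GF = (dR/R) / strain = 0.0126 / 0.00234
GF = 5.4


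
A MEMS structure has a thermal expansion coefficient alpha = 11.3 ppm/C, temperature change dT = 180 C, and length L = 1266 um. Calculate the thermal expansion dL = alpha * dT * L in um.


Step 1: Convert CTE: alpha = 11.3 ppm/C = 11.3e-6 /C
Step 2: dL = 11.3e-6 * 180 * 1266
dL = 2.575 um


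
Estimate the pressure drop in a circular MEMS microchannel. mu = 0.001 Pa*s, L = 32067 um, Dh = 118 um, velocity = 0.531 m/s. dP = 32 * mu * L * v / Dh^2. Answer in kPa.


Step 1: Convert to SI: L = 32067e-6 m, Dh = 118e-6 m
Step 2: dP = 32 * 0.001 * 32067e-6 * 0.531 / (118e-6)^2
Step 3: dP = 39132.61 Pa
Step 4: Convert to kPa: dP = 39.13 kPa


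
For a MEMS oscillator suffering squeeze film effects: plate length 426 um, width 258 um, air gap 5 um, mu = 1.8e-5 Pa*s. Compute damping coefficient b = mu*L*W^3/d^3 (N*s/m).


Step 1: Convert to SI.
L = 426e-6 m, W = 258e-6 m, d = 5e-6 m
Step 2: W^3 = (258e-6)^3 = 1.72e-11 m^3
Step 3: d^3 = (5e-6)^3 = 1.25e-16 m^3
Step 4: b = 1.8e-5 * 426e-6 * 1.72e-11 / 1.25e-16
b = 1.05e-03 N*s/m


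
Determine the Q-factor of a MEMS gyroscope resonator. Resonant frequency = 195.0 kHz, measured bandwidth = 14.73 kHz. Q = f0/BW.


Step 1: Q = f0 / bandwidth
Step 2: Q = 195.0 / 14.73
Q = 13.2


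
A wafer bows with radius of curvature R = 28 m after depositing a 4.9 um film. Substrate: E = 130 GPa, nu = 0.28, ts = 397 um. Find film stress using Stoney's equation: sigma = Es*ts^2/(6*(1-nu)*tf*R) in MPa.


Step 1: Compute numerator: Es * ts^2 = 130 * 397^2 = 20489170 (GPa*um^2)
Step 2: Compute denominator (R in um): 6*(1-nu)*tf*R = 6*0.72*4.9*28e6 = 592704000.0 (um^2)
Step 3: sigma (GPa) = 20489170 / 592704000.0 = 3.4569e-02 GPa
Step 4: Convert to MPa (x1000): sigma = 34.6 MPa


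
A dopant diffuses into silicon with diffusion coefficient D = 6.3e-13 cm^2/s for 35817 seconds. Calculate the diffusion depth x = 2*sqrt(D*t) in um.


Step 1: Compute D*t = 6.3e-13 * 35817 = 2.256471e-08 cm^2
Step 2: sqrt(D*t) = 1.50216e-04 cm
Step 3: x = 2 * 1.50216e-04 cm = 3.00432e-04 cm
Step 4: Convert to um (1 cm = 1e4 um): x = 3.004 um


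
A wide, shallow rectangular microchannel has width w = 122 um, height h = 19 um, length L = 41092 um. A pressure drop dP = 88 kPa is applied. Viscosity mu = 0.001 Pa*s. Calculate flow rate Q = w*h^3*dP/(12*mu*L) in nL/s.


Step 1: Convert all dimensions to SI (meters).
w = 122e-6 m, h = 19e-6 m, L = 41092e-6 m, dP = 88e3 Pa
Step 2: Q = w * h^3 * dP / (12 * mu * L)
Q = 122e-6 * (19e-6)^3 * 88e3 / (12 * 0.001 * 41092e-6) = 1.4933609e-10 m^3/s
Step 3: Convert Q from m^3/s to nL/s (1 m^3 = 1e12 nL, so multiply by 1e12).
Q = 149.336 nL/s


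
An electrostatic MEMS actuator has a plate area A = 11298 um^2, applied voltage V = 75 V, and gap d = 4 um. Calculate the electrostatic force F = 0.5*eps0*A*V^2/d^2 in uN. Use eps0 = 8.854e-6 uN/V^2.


Step 1: Identify parameters.
eps0 = 8.854e-6 uN/V^2, A = 11298 um^2, V = 75 V, d = 4 um
Step 2: Compute V^2 = 75^2 = 5625
Step 3: Compute d^2 = 4^2 = 16
Step 4: F = 0.5 * 8.854e-6 * 11298 * 5625 / 16
F = 17.584 uN


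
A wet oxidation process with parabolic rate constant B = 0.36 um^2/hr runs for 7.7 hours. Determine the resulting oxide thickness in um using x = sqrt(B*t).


Step 1: Compute B*t = 0.36 * 7.7 = 2.772
Step 2: x = sqrt(2.772)
x = 1.665 um


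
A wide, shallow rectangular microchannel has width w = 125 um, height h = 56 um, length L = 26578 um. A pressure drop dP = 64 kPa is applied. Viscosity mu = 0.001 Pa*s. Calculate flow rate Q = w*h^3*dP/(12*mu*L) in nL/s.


Step 1: Convert all dimensions to SI (meters).
w = 125e-6 m, h = 56e-6 m, L = 26578e-6 m, dP = 64e3 Pa
Step 2: Q = w * h^3 * dP / (12 * mu * L)
Q = 125e-6 * (56e-6)^3 * 64e3 / (12 * 0.001 * 26578e-6) = 4.40504678e-09 m^3/s
Step 3: Convert Q from m^3/s to nL/s (1 m^3 = 1e12 nL, so multiply by 1e12).
Q = 4405.047 nL/s


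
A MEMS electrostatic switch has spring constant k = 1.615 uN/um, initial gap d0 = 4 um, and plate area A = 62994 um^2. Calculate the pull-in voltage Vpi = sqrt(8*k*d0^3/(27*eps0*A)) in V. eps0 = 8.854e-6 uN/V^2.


Step 1: Compute numerator: 8 * k * d0^3 = 8 * 1.615 * 4^3 = 826.88
Step 2: Compute denominator: 27 * eps0 * A = 27 * 8.854e-6 * 62994 = 15.05922
Step 3: Vpi = sqrt(826.88 / 15.05922)
Vpi = 7.41 V


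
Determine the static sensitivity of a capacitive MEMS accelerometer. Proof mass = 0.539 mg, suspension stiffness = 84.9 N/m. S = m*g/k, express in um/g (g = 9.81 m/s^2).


Step 1: Convert mass: m = 0.539 mg = 5.39e-07 kg
Step 2: S = m * g / k = 5.39e-07 * 9.81 / 84.9
Step 3: S = 6.23e-08 m/g
Step 4: Convert to um/g: S = 0.062 um/g


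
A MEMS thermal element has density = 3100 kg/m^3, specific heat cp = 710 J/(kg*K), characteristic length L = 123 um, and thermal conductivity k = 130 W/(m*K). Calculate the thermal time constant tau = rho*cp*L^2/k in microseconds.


Step 1: Convert L to m: L = 123e-6 m
Step 2: L^2 = (123e-6)^2 = 1.5129e-08 m^2
Step 3: tau = 3100 * 710 * 1.5129e-08 / 130 = 2.5614561e-04 s
Step 4: Convert to microseconds (multiply by 1e6).
tau = 256.146 us


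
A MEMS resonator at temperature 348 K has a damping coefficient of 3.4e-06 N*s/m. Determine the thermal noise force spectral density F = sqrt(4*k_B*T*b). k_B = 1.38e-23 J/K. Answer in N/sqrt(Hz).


Step 1: Compute 4 * k_B * T * b
= 4 * 1.38e-23 * 348 * 3.4e-06
= 6.5313e-26 N^2/Hz
Step 2: F_noise = sqrt(6.5313e-26)
F_noise = 2.56e-13 N/sqrt(Hz)


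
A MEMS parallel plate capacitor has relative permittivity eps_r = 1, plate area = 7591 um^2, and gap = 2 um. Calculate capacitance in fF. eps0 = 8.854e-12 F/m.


Step 1: Convert area to m^2: A = 7591e-12 m^2
Step 2: Convert gap to m: d = 2e-6 m
Step 3: C = eps0 * eps_r * A / d
C = 8.854e-12 * 1 * 7591e-12 / 2e-6
Step 4: Convert to fF (multiply by 1e15).
C = 33.61 fF


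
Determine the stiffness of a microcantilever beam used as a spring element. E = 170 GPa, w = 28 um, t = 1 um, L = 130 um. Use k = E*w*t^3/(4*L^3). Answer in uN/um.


Step 1: Convert E to consistent units (1 GPa = 1000 uN/um^2).
E = 170 GPa = 170000 uN/um^2
Step 2: Compute t^3 = 1^3 = 1
Step 3: Compute L^3 = 130^3 = 2197000
Step 4: k = 170000 * 28 * 1 / (4 * 2197000)
k = 0.5416 uN/um


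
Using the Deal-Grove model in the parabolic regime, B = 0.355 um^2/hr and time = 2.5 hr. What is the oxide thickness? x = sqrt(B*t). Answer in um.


Step 1: Compute B*t = 0.355 * 2.5 = 0.8875
Step 2: x = sqrt(0.8875)
x = 0.942 um


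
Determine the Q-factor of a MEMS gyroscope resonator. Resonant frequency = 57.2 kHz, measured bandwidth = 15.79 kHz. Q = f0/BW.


Step 1: Q = f0 / bandwidth
Step 2: Q = 57.2 / 15.79
Q = 3.6


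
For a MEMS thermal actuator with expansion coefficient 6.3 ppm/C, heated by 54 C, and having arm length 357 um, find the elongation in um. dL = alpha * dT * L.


Step 1: Convert CTE: alpha = 6.3 ppm/C = 6.3e-6 /C
Step 2: dL = 6.3e-6 * 54 * 357
dL = 0.1215 um


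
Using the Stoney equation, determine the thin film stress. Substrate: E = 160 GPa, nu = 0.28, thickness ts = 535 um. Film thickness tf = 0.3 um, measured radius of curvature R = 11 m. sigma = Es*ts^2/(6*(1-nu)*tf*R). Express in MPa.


Step 1: Compute numerator: Es * ts^2 = 160 * 535^2 = 45796000 (GPa*um^2)
Step 2: Compute denominator (R in um): 6*(1-nu)*tf*R = 6*0.72*0.3*11e6 = 14256000.0 (um^2)
Step 3: sigma (GPa) = 45796000 / 14256000.0 = 3.212402e+00 GPa
Step 4: Convert to MPa (x1000): sigma = 3212.4 MPa


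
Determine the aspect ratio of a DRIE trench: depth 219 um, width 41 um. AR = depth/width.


Step 1: AR = depth / width
Step 2: AR = 219 / 41
AR = 5.3


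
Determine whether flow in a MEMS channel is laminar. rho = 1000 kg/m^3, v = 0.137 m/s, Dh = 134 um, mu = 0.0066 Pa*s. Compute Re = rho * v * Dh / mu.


Step 1: Convert Dh to meters: Dh = 134e-6 m
Step 2: Re = rho * v * Dh / mu
Re = 1000 * 0.137 * 134e-6 / 0.0066
Re = 2.782
Since Re = 2.782 is below ~2300, the flow is laminar.


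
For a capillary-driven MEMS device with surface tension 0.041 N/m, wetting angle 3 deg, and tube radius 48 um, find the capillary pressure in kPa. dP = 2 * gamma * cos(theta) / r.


Step 1: cos(3 deg) = 0.9986
Step 2: Convert r to m: r = 48e-6 m
Step 3: dP = 2 * 0.041 * 0.9986 / 48e-6 = 1705.9 Pa
Step 4: Convert Pa to kPa (divide by 1000).
dP = 1.71 kPa


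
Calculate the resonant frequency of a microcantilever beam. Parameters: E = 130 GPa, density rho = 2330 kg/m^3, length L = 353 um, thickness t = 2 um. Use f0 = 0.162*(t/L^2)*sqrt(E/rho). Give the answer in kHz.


Step 1: Convert units to SI.
t_SI = 2e-6 m, L_SI = 353e-6 m
Step 2: Calculate sqrt(E/rho).
sqrt(130e9 / 2330) = 7469.54 m/s
Step 3: Compute f0.
f0 = 0.162 * 2e-6 / (353e-6)^2 * 7469.54 = 19421.8 Hz = 19.42 kHz


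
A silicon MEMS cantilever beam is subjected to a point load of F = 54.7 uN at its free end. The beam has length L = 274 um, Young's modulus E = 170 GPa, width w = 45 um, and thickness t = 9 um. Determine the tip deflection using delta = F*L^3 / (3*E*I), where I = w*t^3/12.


Step 1: Calculate the second moment of area.
I = w * t^3 / 12 = 45 * 9^3 / 12 = 2733.75 um^4
Step 2: Convert E to consistent units (1 GPa = 1000 uN/um^2).
E = 170 GPa = 170000 uN/um^2
Step 3: Calculate tip deflection.
delta = F * L^3 / (3 * E * I)
delta = 54.7 * 274^3 / (3 * 170000 * 2733.75)
delta = 0.8071 um


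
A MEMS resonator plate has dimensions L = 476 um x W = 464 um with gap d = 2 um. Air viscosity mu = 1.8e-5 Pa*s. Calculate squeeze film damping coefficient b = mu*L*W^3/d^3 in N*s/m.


Step 1: Convert to SI.
L = 476e-6 m, W = 464e-6 m, d = 2e-6 m
Step 2: W^3 = (464e-6)^3 = 9.99e-11 m^3
Step 3: d^3 = (2e-6)^3 = 8.00e-18 m^3
Step 4: b = 1.8e-5 * 476e-6 * 9.99e-11 / 8.00e-18
b = 1.07e-01 N*s/m


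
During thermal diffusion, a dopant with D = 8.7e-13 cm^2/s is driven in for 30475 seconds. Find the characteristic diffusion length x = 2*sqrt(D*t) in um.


Step 1: Compute D*t = 8.7e-13 * 30475 = 2.651325e-08 cm^2
Step 2: sqrt(D*t) = 1.62829e-04 cm
Step 3: x = 2 * 1.62829e-04 cm = 3.25658e-04 cm
Step 4: Convert to um (1 cm = 1e4 um): x = 3.257 um


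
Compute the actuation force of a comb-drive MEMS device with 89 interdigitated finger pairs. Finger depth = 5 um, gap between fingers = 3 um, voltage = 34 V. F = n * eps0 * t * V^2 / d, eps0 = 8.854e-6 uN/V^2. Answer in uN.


Step 1: Parameters: n=89, eps0=8.854e-6 uN/V^2, t=5 um, V=34 V, d=3 um
Step 2: V^2 = 1156
Step 3: F = 89 * 8.854e-6 * 5 * 1156 / 3
F = 1.518 uN


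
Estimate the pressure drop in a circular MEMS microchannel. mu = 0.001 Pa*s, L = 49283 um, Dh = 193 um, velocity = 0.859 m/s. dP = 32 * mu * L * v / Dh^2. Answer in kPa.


Step 1: Convert to SI: L = 49283e-6 m, Dh = 193e-6 m
Step 2: dP = 32 * 0.001 * 49283e-6 * 0.859 / (193e-6)^2
Step 3: dP = 36368.52 Pa
Step 4: Convert to kPa: dP = 36.37 kPa


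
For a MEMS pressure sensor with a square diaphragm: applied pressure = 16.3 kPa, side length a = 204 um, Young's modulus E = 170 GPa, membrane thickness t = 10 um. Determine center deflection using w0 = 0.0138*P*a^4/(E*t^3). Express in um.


Step 1: Convert pressure to compatible units (E is in GPa, so P in GPa).
P = 16.3 kPa = 16.3e-6 GPa
Step 2: Compute numerator: 0.0138 * P * a^4.
a^4 = 204^4 = 1731891456
numerator = 0.0138 * 16.3e-6 * 1731891456 = 3.896e+02
Step 3: Compute denominator: E * t^3 = 170 * 10^3 = 170000
Step 4: w0 = numerator / denominator = 3.896e+02 / 170000 = 0.0023 um


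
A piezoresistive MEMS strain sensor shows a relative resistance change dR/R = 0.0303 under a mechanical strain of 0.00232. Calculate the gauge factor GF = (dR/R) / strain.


Step 1: Identify values.
dR/R = 0.0303, strain = 0.00232
Step 2: GF = (dR/R) / strain = 0.0303 / 0.00232
GF = 13.1


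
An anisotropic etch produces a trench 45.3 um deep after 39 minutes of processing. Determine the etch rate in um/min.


Step 1: Etch rate = depth / time
Step 2: rate = 45.3 / 39
rate = 1.162 um/min


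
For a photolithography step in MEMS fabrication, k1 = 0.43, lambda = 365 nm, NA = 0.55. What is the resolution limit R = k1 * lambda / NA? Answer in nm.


Step 1: Identify values: k1 = 0.43, lambda = 365 nm, NA = 0.55
Step 2: R = k1 * lambda / NA
R = 0.43 * 365 / 0.55
R = 285.4 nm


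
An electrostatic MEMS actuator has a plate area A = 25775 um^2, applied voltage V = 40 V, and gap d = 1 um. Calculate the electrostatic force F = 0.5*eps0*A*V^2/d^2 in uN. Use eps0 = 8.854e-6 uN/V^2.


Step 1: Identify parameters.
eps0 = 8.854e-6 uN/V^2, A = 25775 um^2, V = 40 V, d = 1 um
Step 2: Compute V^2 = 40^2 = 1600
Step 3: Compute d^2 = 1^2 = 1
Step 4: F = 0.5 * 8.854e-6 * 25775 * 1600 / 1
F = 182.569 uN


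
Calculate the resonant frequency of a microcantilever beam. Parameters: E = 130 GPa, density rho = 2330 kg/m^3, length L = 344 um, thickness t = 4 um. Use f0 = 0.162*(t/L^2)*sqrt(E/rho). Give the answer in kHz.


Step 1: Convert units to SI.
t_SI = 4e-6 m, L_SI = 344e-6 m
Step 2: Calculate sqrt(E/rho).
sqrt(130e9 / 2330) = 7469.54 m/s
Step 3: Compute f0.
f0 = 0.162 * 4e-6 / (344e-6)^2 * 7469.54 = 40902.7 Hz = 40.9 kHz


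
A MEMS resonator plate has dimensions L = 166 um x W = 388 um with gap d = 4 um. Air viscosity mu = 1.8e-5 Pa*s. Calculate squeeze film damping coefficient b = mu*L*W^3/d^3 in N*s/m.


Step 1: Convert to SI.
L = 166e-6 m, W = 388e-6 m, d = 4e-6 m
Step 2: W^3 = (388e-6)^3 = 5.84e-11 m^3
Step 3: d^3 = (4e-6)^3 = 6.40e-17 m^3
Step 4: b = 1.8e-5 * 166e-6 * 5.84e-11 / 6.40e-17
b = 2.73e-03 N*s/m


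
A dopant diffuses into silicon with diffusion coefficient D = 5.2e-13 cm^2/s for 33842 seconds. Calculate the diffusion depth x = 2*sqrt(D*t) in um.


Step 1: Compute D*t = 5.2e-13 * 33842 = 1.759784e-08 cm^2
Step 2: sqrt(D*t) = 1.32657e-04 cm
Step 3: x = 2 * 1.32657e-04 cm = 2.65314e-04 cm
Step 4: Convert to um (1 cm = 1e4 um): x = 2.653 um


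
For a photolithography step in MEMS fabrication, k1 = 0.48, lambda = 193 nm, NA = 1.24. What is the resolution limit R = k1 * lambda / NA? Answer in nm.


Step 1: Identify values: k1 = 0.48, lambda = 193 nm, NA = 1.24
Step 2: R = k1 * lambda / NA
R = 0.48 * 193 / 1.24
R = 74.7 nm


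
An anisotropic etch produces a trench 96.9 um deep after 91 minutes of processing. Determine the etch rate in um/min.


Step 1: Etch rate = depth / time
Step 2: rate = 96.9 / 91
rate = 1.065 um/min
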